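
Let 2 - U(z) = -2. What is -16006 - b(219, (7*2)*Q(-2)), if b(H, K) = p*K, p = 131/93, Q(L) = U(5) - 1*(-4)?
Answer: -1503230/93 ≈ -16164.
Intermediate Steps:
U(z) = 4 (U(z) = 2 - 1*(-2) = 2 + 2 = 4)
Q(L) = 8 (Q(L) = 4 - 1*(-4) = 4 + 4 = 8)
p = 131/93 (p = 131*(1/93) = 131/93 ≈ 1.4086)
b(H, K) = 131*K/93
-16006 - b(219, (7*2)*Q(-2)) = -16006 - 131*(7*2)*8/93 = -16006 - 131*14*8/93 = -16006 - 131*112/93 = -16006 - 1*14672/93 = -16006 - 14672/93 = -1503230/93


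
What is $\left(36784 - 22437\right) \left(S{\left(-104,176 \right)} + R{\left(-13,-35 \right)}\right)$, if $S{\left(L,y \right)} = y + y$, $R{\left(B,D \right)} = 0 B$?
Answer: $5050144$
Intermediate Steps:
$R{\left(B,D \right)} = 0$
$S{\left(L,y \right)} = 2 y$
$\left(36784 - 22437\right) \left(S{\left(-104,176 \right)} + R{\left(-13,-35 \right)}\right) = \left(36784 - 22437\right) \left(2 \cdot 176 + 0\right) = 14347 \left(352 + 0\right) = 14347 \cdot 352 = 5050144$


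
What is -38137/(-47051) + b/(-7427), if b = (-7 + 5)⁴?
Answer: 282490683/349447777 ≈ 0.80839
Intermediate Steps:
b = 16 (b = (-2)⁴ = 16)
-38137/(-47051) + b/(-7427) = -38137/(-47051) + 16/(-7427) = -38137*(-1/47051) + 16*(-1/7427) = 38137/47051 - 16/7427 = 282490683/349447777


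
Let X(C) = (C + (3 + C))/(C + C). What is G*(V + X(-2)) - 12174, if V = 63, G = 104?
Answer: -5596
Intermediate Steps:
X(C) = (3 + 2*C)/(2*C) (X(C) = (3 + 2*C)/((2*C)) = (3 + 2*C)*(1/(2*C)) = (3 + 2*C)/(2*C))
G*(V + X(-2)) - 12174 = 104*(63 + (3/2 - 2)/(-2)) - 12174 = 104*(63 - 1/2*(-1/2)) - 12174 = 104*(63 + 1/4) - 12174 = 104*(253/4) - 12174 = 6578 - 12174 = -5596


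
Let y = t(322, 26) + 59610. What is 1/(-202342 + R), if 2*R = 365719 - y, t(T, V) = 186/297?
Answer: -198/9758987 ≈ -2.0289e-5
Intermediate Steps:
t(T, V) = 62/99 (t(T, V) = 186*(1/297) = 62/99)
y = 5901452/99 (y = 62/99 + 59610 = 5901452/99 ≈ 59611.)
R = 30304729/198 (R = (365719 - 1*5901452/99)/2 = (365719 - 5901452/99)/2 = (1/2)*(30304729/99) = 30304729/198 ≈ 1.5305e+5)
1/(-202342 + R) = 1/(-202342 + 30304729/198) = 1/(-9758987/198) = -198/9758987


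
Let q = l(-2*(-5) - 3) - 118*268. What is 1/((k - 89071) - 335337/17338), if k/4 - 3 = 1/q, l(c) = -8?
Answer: -68554452/6106716871835 ≈ -1.1226e-5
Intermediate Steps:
q = -31632 (q = -8 - 118*268 = -8 - 31624 = -31632)
k = 94895/7908 (k = 12 + 4/(-31632) = 12 + 4*(-1/31632) = 12 - 1/7908 = 94895/7908 ≈ 12.000)
1/((k - 89071) - 335337/17338) = 1/((94895/7908 - 89071) - 335337/17338) = 1/(-704278573/7908 - 335337*1/17338) = 1/(-704278573/7908 - 335337/17338) = 1/(-6106716871835/68554452) = -68554452/6106716871835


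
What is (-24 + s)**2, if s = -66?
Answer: 8100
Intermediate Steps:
(-24 + s)**2 = (-24 - 66)**2 = (-90)**2 = 8100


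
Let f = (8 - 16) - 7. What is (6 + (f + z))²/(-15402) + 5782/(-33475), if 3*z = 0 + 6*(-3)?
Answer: -32195413/171860650 ≈ -0.18733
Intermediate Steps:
z = -6 (z = (0 + 6*(-3))/3 = (0 - 18)/3 = (⅓)*(-18) = -6)
f = -15 (f = -8 - 7 = -15)
(6 + (f + z))²/(-15402) + 5782/(-33475) = (6 + (-15 - 6))²/(-15402) + 5782/(-33475) = (6 - 21)²*(-1/15402) + 5782*(-1/33475) = (-15)²*(-1/15402) - 5782/33475 = 225*(-1/15402) - 5782/33475 = -75/5134 - 5782/33475 = -32195413/171860650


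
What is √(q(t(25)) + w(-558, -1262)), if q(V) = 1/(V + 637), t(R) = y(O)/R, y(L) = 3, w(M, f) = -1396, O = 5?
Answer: 3*I*√9837957074/7964 ≈ 37.363*I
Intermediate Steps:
t(R) = 3/R
q(V) = 1/(637 + V)
√(q(t(25)) + w(-558, -1262)) = √(1/(637 + 3/25) - 1396) = √(1/(15928/25) - 1396) = √(25/15928 - 1396) = √(-22235463/15928) = 3*I*√9837957074/7964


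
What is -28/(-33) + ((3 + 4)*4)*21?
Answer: 19432/33 ≈ 588.85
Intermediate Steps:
-28/(-33) + ((3 + 4)*4)*21 = -28*(-1/33) + (7*4)*21 = 28/33 + 28*21 = 28/33 + 588 = 19432/33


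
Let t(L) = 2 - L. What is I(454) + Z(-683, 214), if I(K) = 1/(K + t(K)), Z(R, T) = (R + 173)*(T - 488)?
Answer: 279481/2 ≈ 1.3974e+5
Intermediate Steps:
Z(R, T) = (-488 + T)*(173 + R) (Z(R, T) = (173 + R)*(-488 + T) = (-488 + T)*(173 + R))
I(K) = ½ (I(K) = 1/(K + (2 - K)) = 1/2 = ½)
I(454) + Z(-683, 214) = ½ + (-84424 - 488*(-683) + 173*214 - 683*214) = ½ + (-84424 + 333304 + 37022 - 146162) = ½ + 139740 = 279481/2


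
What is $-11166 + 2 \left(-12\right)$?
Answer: $-11190$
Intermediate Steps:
$-11166 + 2 \left(-12\right) = -11166 - 24 = -11190$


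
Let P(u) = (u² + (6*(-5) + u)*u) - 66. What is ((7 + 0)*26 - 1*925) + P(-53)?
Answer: 6399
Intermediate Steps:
P(u) = -66 + u² + u*(-30 + u) (P(u) = (u² + (-30 + u)*u) - 66 = (u² + u*(-30 + u)) - 66 = -66 + u² + u*(-30 + u))
((7 + 0)*26 - 1*925) + P(-53) = ((7 + 0)*26 - 1*925) + (-66 - 30*(-53) + 2*(-53)²) = (7*26 - 925) + (-66 + 1590 + 2*2809) = (182 - 925) + (-66 + 1590 + 5618) = -743 + 7142 = 6399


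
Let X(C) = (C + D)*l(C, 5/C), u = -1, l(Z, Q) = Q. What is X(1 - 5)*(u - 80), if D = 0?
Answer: -405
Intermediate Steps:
X(C) = 5 (X(C) = (C + 0)*(5/C) = C*(5/C) = 5)
X(1 - 5)*(u - 80) = 5*(-1 - 80) = 5*(-81) = -405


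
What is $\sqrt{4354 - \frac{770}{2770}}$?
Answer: $\frac{\sqrt{334056737}}{277} \approx 65.983$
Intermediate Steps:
$\sqrt{4354 - \frac{770}{2770}} = \sqrt{4354 - \frac{77}{277}} = \sqrt{\frac{1205981}{277}} = \frac{\sqrt{334056737}}{277}$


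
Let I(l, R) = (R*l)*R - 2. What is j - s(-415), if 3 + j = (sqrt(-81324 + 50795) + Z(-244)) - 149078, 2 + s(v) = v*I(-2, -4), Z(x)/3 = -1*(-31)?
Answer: -163096 + I*sqrt(30529) ≈ -1.631e+5 + 174.73*I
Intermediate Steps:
I(l, R) = -2 + l*R**2 (I(l, R) = l*R**2 - 2 = -2 + l*R**2)
Z(x) = 93 (Z(x) = 3*(-1*(-31)) = 3*31 = 93)
s(v) = -2 - 34*v (s(v) = -2 + v*(-2 - 2*(-4)**2) = -2 + v*(-2 - 2*16) = -2 + v*(-2 - 32) = -2 + v*(-34) = -2 - 34*v)
j = -148988 + I*sqrt(30529) (j = -3 + ((sqrt(-81324 + 50795) + 93) - 149078) = -3 + ((sqrt(-30529) + 93) - 149078) = -3 + ((I*sqrt(30529) + 93) - 149078) = -3 + ((93 + I*sqrt(30529)) - 149078) = -3 + (-148985 + I*sqrt(30529)) = -148988 + I*sqrt(30529) ≈ -1.4899e+5 + 174.73*I)
j - s(-415) = (-148988 + I*sqrt(30529)) - (-2 - 34*(-415)) = (-148988 + I*sqrt(30529)) - (-2 + 14110) = (-148988 + I*sqrt(30529)) - 1*14108 = (-148988 + I*sqrt(30529)) - 14108 = -163096 + I*sqrt(30529)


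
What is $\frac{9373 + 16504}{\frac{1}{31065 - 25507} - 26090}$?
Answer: $- \frac{143824366}{145008219} \approx -0.99184$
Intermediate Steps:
$\frac{9373 + 16504}{\frac{1}{31065 - 25507} - 26090} = \frac{25877}{\frac{1}{5558} - 26090} = \frac{25877}{- \frac{145008219}{5558}} = 25877 \left(- \frac{5558}{145008219}\right) = - \frac{143824366}{145008219}$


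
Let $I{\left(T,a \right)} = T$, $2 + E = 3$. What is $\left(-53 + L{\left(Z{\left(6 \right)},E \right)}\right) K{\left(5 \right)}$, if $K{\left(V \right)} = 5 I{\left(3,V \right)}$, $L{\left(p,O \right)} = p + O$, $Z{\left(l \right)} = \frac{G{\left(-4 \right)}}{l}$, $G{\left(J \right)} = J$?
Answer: $-790$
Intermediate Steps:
$E = 1$ ($E = -2 + 3 = 1$)
$Z{\left(l \right)} = - \frac{4}{l}$
$L{\left(p,O \right)} = O + p$
$K{\left(V \right)} = 15$ ($K{\left(V \right)} = 5 \cdot 3 = 15$)
$\left(-53 + L{\left(Z{\left(6 \right)},E \right)}\right) K{\left(5 \right)} = \left(-53 + \left(1 - \frac{4}{6}\right)\right) 15 = \left(-53 + \left(1 - \frac{2}{3}\right)\right) 15 = \left(-53 + \frac{1}{3}\right) 15 = \left(- \frac{158}{3}\right) 15 = -790$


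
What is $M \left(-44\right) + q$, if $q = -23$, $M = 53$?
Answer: $-2355$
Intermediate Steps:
$M \left(-44\right) + q = 53 \left(-44\right) - 23 = -2332 - 23 = -2355$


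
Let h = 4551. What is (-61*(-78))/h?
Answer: 1586/1517 ≈ 1.0455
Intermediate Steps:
(-61*(-78))/h = -61*(-78)/4551 = 4758*(1/4551) = 1586/1517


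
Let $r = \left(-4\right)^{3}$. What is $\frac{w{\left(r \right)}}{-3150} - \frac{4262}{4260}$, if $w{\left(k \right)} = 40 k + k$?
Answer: $- \frac{37451}{223650} \approx -0.16745$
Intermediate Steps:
$r = -64$
$w{\left(k \right)} = 41 k$
$\frac{w{\left(r \right)}}{-3150} - \frac{4262}{4260} = \frac{41 \left(-64\right)}{-3150} - \frac{4262}{4260} = \left(-2624\right) \left(- \frac{1}{3150}\right) - \frac{2131}{2130} = \frac{1312}{1575} - \frac{2131}{2130} = - \frac{37451}{223650}$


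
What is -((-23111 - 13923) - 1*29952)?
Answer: 66986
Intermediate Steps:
-((-23111 - 13923) - 1*29952) = -(-37034 - 29952) = -1*(-66986) = 66986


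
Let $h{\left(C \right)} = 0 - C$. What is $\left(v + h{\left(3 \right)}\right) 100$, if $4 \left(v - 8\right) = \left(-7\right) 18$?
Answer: $-2650$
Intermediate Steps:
$h{\left(C \right)} = - C$
$v = - \frac{47}{2}$ ($v = 8 + \frac{\left(-7\right) 18}{4} = 8 + \frac{1}{4} \left(-126\right) = 8 - \frac{63}{2} = - \frac{47}{2} \approx -23.5$)
$\left(v + h{\left(3 \right)}\right) 100 = \left(- \frac{47}{2} - 3\right) 100 = \left(- \frac{53}{2}\right) 100 = -2650$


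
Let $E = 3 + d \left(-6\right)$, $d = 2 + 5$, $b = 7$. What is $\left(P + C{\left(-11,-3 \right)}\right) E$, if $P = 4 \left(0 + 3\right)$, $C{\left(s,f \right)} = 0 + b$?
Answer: $-741$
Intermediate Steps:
$d = 7$
$C{\left(s,f \right)} = 7$ ($C{\left(s,f \right)} = 0 + 7 = 7$)
$E = -39$ ($E = 3 + 7 \left(-6\right) = 3 - 42 = -39$)
$P = 12$ ($P = 4 \cdot 3 = 12$)
$\left(P + C{\left(-11,-3 \right)}\right) E = \left(12 + 7\right) \left(-39\right) = 19 \left(-39\right) = -741$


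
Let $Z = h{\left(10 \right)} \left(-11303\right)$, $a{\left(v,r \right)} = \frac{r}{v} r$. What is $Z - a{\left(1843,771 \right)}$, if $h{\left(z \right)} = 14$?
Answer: $- \frac{292234447}{1843} \approx -1.5856 \cdot 10^{5}$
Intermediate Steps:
$a{\left(v,r \right)} = \frac{r^{2}}{v}$
$Z = -158242$ ($Z = 14 \left(-11303\right) = -158242$)
$Z - a{\left(1843,771 \right)} = -158242 - \frac{771^{2}}{1843} = -158242 - 594441 \cdot \frac{1}{1843} = -158242 - \frac{594441}{1843} = - \frac{292234447}{1843}$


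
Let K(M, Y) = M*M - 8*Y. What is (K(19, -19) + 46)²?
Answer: 312481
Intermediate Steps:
K(M, Y) = M² - 8*Y
(K(19, -19) + 46)² = ((19² - 8*(-19)) + 46)² = ((361 + 152) + 46)² = (513 + 46)² = 559² = 312481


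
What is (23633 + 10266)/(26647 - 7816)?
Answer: 33899/18831 ≈ 1.8002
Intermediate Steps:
(23633 + 10266)/(26647 - 7816) = 33899/18831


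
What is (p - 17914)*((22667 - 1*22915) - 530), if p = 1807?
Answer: 12531246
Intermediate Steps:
(p - 17914)*((22667 - 1*22915) - 530) = (1807 - 17914)*((22667 - 1*22915) - 530) = -16107*((22667 - 22915) - 530) = -16107*(-248 - 530) = -16107*(-778) = 12531246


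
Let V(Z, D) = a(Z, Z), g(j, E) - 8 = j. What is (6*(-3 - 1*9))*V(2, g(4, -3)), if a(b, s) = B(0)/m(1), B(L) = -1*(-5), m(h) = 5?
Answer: -72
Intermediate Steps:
g(j, E) = 8 + j
B(L) = 5
a(b, s) = 1 (a(b, s) = 5/5 = 5*(⅕) = 1)
V(Z, D) = 1
(6*(-3 - 1*9))*V(2, g(4, -3)) = (6*(-3 - 1*9))*1 = (6*(-3 - 9))*1 = (6*(-12))*1 = -72*1 = -72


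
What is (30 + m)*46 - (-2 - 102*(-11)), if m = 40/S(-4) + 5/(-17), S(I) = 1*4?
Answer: 12010/17 ≈ 706.47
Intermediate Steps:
S(I) = 4
m = 165/17 (m = 40/4 + 5/(-17) = 40*(1/4) + 5*(-1/17) = 10 - 5/17 = 165/17 ≈ 9.7059)
(30 + m)*46 - (-2 - 102*(-11)) = (30 + 165/17)*46 - (-2 - 102*(-11)) = (675/17)*46 - (-2 + 1122) = 31050/17 - 1*1120 = 31050/17 - 1120 = 12010/17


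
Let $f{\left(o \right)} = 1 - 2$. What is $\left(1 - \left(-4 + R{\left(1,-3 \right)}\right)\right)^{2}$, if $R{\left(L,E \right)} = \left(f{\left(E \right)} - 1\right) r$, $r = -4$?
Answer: $9$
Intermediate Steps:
$f{\left(o \right)} = -1$
$R{\left(L,E \right)} = 8$ ($R{\left(L,E \right)} = \left(-1 - 1\right) \left(-4\right) = \left(-2\right) \left(-4\right) = 8$)
$\left(1 - \left(-4 + R{\left(1,-3 \right)}\right)\right)^{2} = \left(1 + \left(4 - 8\right)\right)^{2} = \left(1 - 4\right)^{2} = \left(-3\right)^{2} = 9$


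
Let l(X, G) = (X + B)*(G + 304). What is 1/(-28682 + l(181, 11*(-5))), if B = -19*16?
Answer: -1/59309 ≈ -1.6861e-5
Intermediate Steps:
B = -304
l(X, G) = (-304 + X)*(304 + G) (l(X, G) = (X - 304)*(G + 304) = (-304 + X)*(304 + G))
1/(-28682 + l(181, 11*(-5))) = 1/(-28682 + (-92416 - 3344*(-5) + 304*181 + (11*(-5))*181)) = 1/(-28682 + (-92416 - 304*(-55) + 55024 - 55*181)) = 1/(-28682 + (-92416 + 16720 + 55024 - 9955)) = 1/(-28682 - 30627) = 1/(-59309) = -1/59309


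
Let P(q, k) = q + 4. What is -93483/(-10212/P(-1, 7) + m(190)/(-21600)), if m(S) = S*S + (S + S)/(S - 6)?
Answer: 6192313920/225591673 ≈ 27.449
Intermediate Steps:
P(q, k) = 4 + q
m(S) = S² + 2*S/(-6 + S) (m(S) = S² + (2*S)/(-6 + S) = S² + 2*S/(-6 + S))
-93483/(-10212/P(-1, 7) + m(190)/(-21600)) = -93483/(-10212/(4 - 1) + (190*(2 + 190² - 6*190)/(-6 + 190))/(-21600)) = -93483/(-10212/3 + (190*(2 + 36100 - 1140)/184)*(-1/21600)) = -93483/(-10212*⅓ + (190*(1/184)*34962)*(-1/21600)) = -93483/(-3404 + (1660695/46)*(-1/21600)) = -93483/(-3404 - 110713/66240) = -93483/(-225591673/66240) = -93483*(-66240/225591673) = 6192313920/225591673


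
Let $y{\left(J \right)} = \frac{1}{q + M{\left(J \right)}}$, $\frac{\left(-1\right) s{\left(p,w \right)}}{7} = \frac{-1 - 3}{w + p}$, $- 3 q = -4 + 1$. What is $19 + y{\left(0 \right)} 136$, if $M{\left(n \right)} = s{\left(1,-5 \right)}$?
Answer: $- \frac{11}{3} \approx -3.6667$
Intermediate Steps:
$q = 1$ ($q = - \frac{-4 + 1}{3} = \left(- \frac{1}{3}\right) \left(-3\right) = 1$)
$s{\left(p,w \right)} = \frac{28}{p + w}$ ($s{\left(p,w \right)} = - 7 \frac{-1 - 3}{w + p} = - 7 \left(- \frac{4}{p + w}\right) = \frac{28}{p + w}$)
$M{\left(n \right)} = -7$ ($M{\left(n \right)} = \frac{28}{1 - 5} = \frac{28}{-4} = 28 \left(- \frac{1}{4}\right) = -7$)
$y{\left(J \right)} = - \frac{1}{6}$ ($y{\left(J \right)} = \frac{1}{1 - 7} = \frac{1}{-6} = - \frac{1}{6}$)
$19 + y{\left(0 \right)} 136 = 19 - \frac{68}{3} = - \frac{11}{3}$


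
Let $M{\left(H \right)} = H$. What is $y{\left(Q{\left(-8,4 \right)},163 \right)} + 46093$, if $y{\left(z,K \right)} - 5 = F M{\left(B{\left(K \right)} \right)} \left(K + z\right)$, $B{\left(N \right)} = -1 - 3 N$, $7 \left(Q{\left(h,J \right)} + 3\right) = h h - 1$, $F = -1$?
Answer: $128908$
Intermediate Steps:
$Q{\left(h,J \right)} = - \frac{22}{7} + \frac{h^{2}}{7}$ ($Q{\left(h,J \right)} = -3 + \frac{h h - 1}{7} = -3 + \frac{h^{2} - 1}{7} = -3 + \frac{-1 + h^{2}}{7} = -3 + \left(- \frac{1}{7} + \frac{h^{2}}{7}\right) = - \frac{22}{7} + \frac{h^{2}}{7}$)
$y{\left(z,K \right)} = 5 + \left(1 + 3 K\right) \left(K + z\right)$ ($y{\left(z,K \right)} = 5 + - (-1 - 3 K) \left(K + z\right) = 5 + \left(1 + 3 K\right) \left(K + z\right)$)
$y{\left(Q{\left(-8,4 \right)},163 \right)} + 46093 = \left(5 + 163 \left(1 + 3 \cdot 163\right) + \left(- \frac{22}{7} + \frac{\left(-8\right)^{2}}{7}\right) \left(1 + 3 \cdot 163\right)\right) + 46093 = \left(5 + 163 \left(1 + 489\right) + \left(- \frac{22}{7} + \frac{1}{7} \cdot 64\right) \left(1 + 489\right)\right) + 46093 = \left(5 + 163 \cdot 490 + \left(- \frac{22}{7} + \frac{64}{7}\right) 490\right) + 46093 = \left(5 + 79870 + 6 \cdot 490\right) + 46093 = \left(5 + 79870 + 2940\right) + 46093 = 82815 + 46093 = 128908$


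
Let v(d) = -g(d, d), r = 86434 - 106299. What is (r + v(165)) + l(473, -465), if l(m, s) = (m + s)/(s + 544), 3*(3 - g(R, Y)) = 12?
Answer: -1569248/79 ≈ -19864.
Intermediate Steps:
r = -19865
g(R, Y) = -1 (g(R, Y) = 3 - 1/3*12 = 3 - 4 = -1)
l(m, s) = (m + s)/(544 + s)
v(d) = 1 (v(d) = -1*(-1) = 1)
(r + v(165)) + l(473, -465) = (-19865 + 1) + (473 - 465)/(544 - 465) = -19864 + 8/79 = -1569248/79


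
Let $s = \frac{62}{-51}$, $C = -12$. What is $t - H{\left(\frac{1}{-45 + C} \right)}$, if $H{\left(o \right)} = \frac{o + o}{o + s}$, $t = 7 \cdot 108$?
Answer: $\frac{903386}{1195} \approx 755.97$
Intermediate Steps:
$s = - \frac{62}{51}$ ($s = 62 \left(- \frac{1}{51}\right) = - \frac{62}{51} \approx -1.2157$)
$t = 756$
$H{\left(o \right)} = \frac{2 o}{- \frac{62}{51} + o}$ ($H{\left(o \right)} = \frac{o + o}{o - \frac{62}{51}} = \frac{2 o}{- \frac{62}{51} + o}$)
$t - H{\left(\frac{1}{-45 + C} \right)} = 756 - \frac{102}{\left(-45 - 12\right) \left(-62 + \frac{51}{-45 - 12}\right)} = 756 - \frac{102}{\left(-57\right) \left(-62 + \frac{51}{-57}\right)} = 756 - 102 \left(- \frac{1}{57}\right) \frac{1}{-62 + 51 \left(- \frac{1}{57}\right)} = 756 - 102 \left(- \frac{1}{57}\right) \frac{1}{-62 - \frac{17}{19}} = 756 - 102 \left(- \frac{1}{57}\right) \frac{1}{- \frac{1195}{19}} = 756 - 102 \left(- \frac{1}{57}\right) \left(- \frac{19}{1195}\right) = 756 - \frac{34}{1195} = \frac{903386}{1195}$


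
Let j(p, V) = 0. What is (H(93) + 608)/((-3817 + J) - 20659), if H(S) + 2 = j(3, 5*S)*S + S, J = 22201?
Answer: -699/2275 ≈ -0.30725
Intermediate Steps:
H(S) = -2 + S (H(S) = -2 + (0*S + S) = -2 + (0 + S) = -2 + S)
(H(93) + 608)/((-3817 + J) - 20659) = ((-2 + 93) + 608)/((-3817 + 22201) - 20659) = (91 + 608)/(18384 - 20659) = 699/(-2275) = 699*(-1/2275) = -699/2275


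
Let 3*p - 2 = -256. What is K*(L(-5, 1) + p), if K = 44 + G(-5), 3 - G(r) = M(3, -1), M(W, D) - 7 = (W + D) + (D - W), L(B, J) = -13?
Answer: -4102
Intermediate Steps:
p = -254/3 (p = ⅔ + (⅓)*(-256) = ⅔ - 256/3 = -254/3 ≈ -84.667)
M(W, D) = 7 + 2*D (M(W, D) = 7 + ((W + D) + (D - W)) = 7 + ((D + W) + (D - W)) = 7 + 2*D)
G(r) = -2 (G(r) = 3 - (7 + 2*(-1)) = 3 - (7 - 2) = 3 - 1*5 = 3 - 5 = -2)
K = 42 (K = 44 - 2 = 42)
K*(L(-5, 1) + p) = 42*(-13 - 254/3) = 42*(-293/3) = -4102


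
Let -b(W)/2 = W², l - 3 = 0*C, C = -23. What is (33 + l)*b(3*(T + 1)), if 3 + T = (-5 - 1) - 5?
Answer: -109512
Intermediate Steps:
T = -14 (T = -3 + ((-5 - 1) - 5) = -3 + (-6 - 5) = -3 - 11 = -14)
l = 3 (l = 3 + 0*(-23) = 3 + 0 = 3)
b(W) = -2*W²
(33 + l)*b(3*(T + 1)) = (33 + 3)*(-2*9*(-14 + 1)²) = 36*(-2*(3*(-13))²) = 36*(-2*(-39)²) = 36*(-2*1521) = 36*(-3042) = -109512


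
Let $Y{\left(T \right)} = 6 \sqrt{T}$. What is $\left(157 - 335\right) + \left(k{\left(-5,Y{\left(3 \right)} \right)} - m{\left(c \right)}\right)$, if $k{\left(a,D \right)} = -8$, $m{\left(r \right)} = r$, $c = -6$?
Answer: $-180$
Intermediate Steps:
$\left(157 - 335\right) + \left(k{\left(-5,Y{\left(3 \right)} \right)} - m{\left(c \right)}\right) = \left(157 - 335\right) - 2 = -178 + \left(-8 + 6\right) = -178 - 2 = -180$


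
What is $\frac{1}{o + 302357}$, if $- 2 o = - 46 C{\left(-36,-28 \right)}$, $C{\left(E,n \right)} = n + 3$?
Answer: $\frac{1}{301782} \approx 3.3136 \cdot 10^{-6}$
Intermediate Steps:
$C{\left(E,n \right)} = 3 + n$
$o = -575$ ($o = - \frac{\left(-46\right) \left(3 - 28\right)}{2} = - \frac{\left(-46\right) \left(-25\right)}{2} = \left(- \frac{1}{2}\right) 1150 = -575$)
$\frac{1}{o + 302357} = \frac{1}{-575 + 302357} = \frac{1}{301782}$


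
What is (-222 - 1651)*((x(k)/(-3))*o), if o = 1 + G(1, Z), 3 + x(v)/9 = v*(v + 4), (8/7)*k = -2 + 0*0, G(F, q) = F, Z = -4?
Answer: -623709/8 ≈ -77964.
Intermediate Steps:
k = -7/4 (k = 7*(-2 + 0*0)/8 = 7*(-2 + 0)/8 = (7/8)*(-2) = -7/4 ≈ -1.7500)
x(v) = -27 + 9*v*(4 + v) (x(v) = -27 + 9*(v*(v + 4)) = -27 + 9*(v*(4 + v)) = -27 + 9*v*(4 + v))
o = 2 (o = 1 + 1 = 2)
(-222 - 1651)*((x(k)/(-3))*o) = (-222 - 1651)*(((-27 + 9*(-7/4)² + 36*(-7/4))/(-3))*2) = -1873*(-27 + 9*(49/16) - 63)*(-⅓)*2 = -1873*(-27 + 441/16 - 63)*(-⅓)*2 = -1873*(-999/16*(-⅓))*2 = -623709*2/16 = -1873*333/8 = -623709/8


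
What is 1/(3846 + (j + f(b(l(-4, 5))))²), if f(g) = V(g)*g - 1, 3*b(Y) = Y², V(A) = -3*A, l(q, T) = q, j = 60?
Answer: 9/40855 ≈ 0.00022029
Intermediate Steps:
b(Y) = Y²/3
f(g) = -1 - 3*g² (f(g) = (-3*g)*g - 1 = -3*g² - 1 = -1 - 3*g²)
1/(3846 + (j + f(b(l(-4, 5))))²) = 1/(3846 + (60 + (-1 - 3*((⅓)*(-4)²)²))²) = 1/(3846 + (60 + (-1 - 3*((⅓)*16)²))²) = 1/(3846 + (60 + (-1 - 3*(16/3)²))²) = 1/(3846 + (60 + (-1 - 3*256/9))²) = 1/(3846 + (60 + (-1 - 256/3))²) = 1/(3846 + (60 - 259/3)²) = 1/(3846 + (-79/3)²) = 1/(3846 + 6241/9) = 1/(40855/9) = 9/40855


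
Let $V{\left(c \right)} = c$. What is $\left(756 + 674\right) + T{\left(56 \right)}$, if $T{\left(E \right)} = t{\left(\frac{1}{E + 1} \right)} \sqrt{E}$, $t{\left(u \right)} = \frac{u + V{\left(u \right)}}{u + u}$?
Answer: $1430 + 2 \sqrt{14} \approx 1437.5$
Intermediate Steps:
$t{\left(u \right)} = 1$ ($t{\left(u \right)} = \frac{u + u}{u + u} = \frac{2 u}{2 u} = 2 u \frac{1}{2 u} = 1$)
$T{\left(E \right)} = \sqrt{E}$ ($T{\left(E \right)} = 1 \sqrt{E} = \sqrt{E}$)
$\left(756 + 674\right) + T{\left(56 \right)} = \left(756 + 674\right) + \sqrt{56} = 1430 + 2 \sqrt{14}$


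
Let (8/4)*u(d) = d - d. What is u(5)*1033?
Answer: 0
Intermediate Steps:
u(d) = 0 (u(d) = (d - d)/2 = (1/2)*0 = 0)
u(5)*1033 = 0*1033 = 0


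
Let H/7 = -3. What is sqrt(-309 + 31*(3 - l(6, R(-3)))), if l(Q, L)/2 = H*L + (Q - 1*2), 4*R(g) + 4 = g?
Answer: I*sqrt(10970)/2 ≈ 52.369*I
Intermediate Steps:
H = -21 (H = 7*(-3) = -21)
R(g) = -1 + g/4
l(Q, L) = -4 - 42*L + 2*Q (l(Q, L) = 2*(-21*L + (Q - 1*2)) = 2*(-21*L + (Q - 2)) = 2*(-21*L + (-2 + Q)) = 2*(-2 + Q - 21*L) = -4 - 42*L + 2*Q)
sqrt(-309 + 31*(3 - l(6, R(-3)))) = sqrt(-309 + 31*(3 - (-4 - 42*(-1 + (1/4)*(-3)) + 2*6))) = sqrt(-309 + 31*(3 - (-4 - 42*(-1 - 3/4) + 12))) = sqrt(-309 + 31*(3 - (-4 - 42*(-7/4) + 12))) = sqrt(-309 + 31*(3 - (-4 + 147/2 + 12))) = sqrt(-309 + 31*(3 - 1*163/2)) = sqrt(-309 + 31*(3 - 163/2)) = sqrt(-309 + 31*(-157/2)) = sqrt(-309 - 4867/2) = sqrt(-5485/2) = I*sqrt(10970)/2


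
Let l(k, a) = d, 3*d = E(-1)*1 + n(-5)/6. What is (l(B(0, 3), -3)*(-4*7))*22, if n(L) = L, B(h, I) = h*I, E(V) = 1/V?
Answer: 3388/9 ≈ 376.44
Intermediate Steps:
B(h, I) = I*h
d = -11/18 (d = (1/(-1) - 5/6)/3 = (-1*1 - 5*⅙)/3 = (-1 - ⅚)/3 = (⅓)*(-11/6) = -11/18 ≈ -0.61111)
l(k, a) = -11/18
(l(B(0, 3), -3)*(-4*7))*22 = -(-22)*7/9*22 = -11/18*(-28)*22 = (154/9)*22 = 3388/9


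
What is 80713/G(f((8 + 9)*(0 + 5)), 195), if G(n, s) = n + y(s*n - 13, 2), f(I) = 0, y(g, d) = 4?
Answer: 80713/4 ≈ 20178.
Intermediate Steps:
G(n, s) = 4 + n (G(n, s) = n + 4 = 4 + n)
80713/G(f((8 + 9)*(0 + 5)), 195) = 80713/(4 + 0) = 80713/4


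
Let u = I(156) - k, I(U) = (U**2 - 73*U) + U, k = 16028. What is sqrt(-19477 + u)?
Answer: 3*I*sqrt(2489) ≈ 149.67*I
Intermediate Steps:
I(U) = U**2 - 72*U
u = -2924 (u = 156*(-72 + 156) - 1*16028 = 156*84 - 16028 = 13104 - 16028 = -2924)
sqrt(-19477 + u) = sqrt(-19477 - 2924) = sqrt(-22401) = 3*I*sqrt(2489)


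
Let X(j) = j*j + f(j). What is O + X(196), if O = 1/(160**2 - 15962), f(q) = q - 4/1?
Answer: 372103905/9638 ≈ 38608.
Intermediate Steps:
f(q) = -4 + q (f(q) = q - 4*1 = q - 4 = -4 + q)
X(j) = -4 + j + j**2 (X(j) = j*j + (-4 + j) = j**2 + (-4 + j) = -4 + j + j**2)
O = 1/9638 (O = 1/(25600 - 15962) = 1/9638 ≈ 0.00010376)
O + X(196) = 1/9638 + (-4 + 196 + 196**2) = 1/9638 + (-4 + 196 + 38416) = 1/9638 + 38608 = 372103905/9638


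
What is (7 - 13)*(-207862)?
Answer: 1247172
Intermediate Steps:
(7 - 13)*(-207862) = -6*(-207862) = 1247172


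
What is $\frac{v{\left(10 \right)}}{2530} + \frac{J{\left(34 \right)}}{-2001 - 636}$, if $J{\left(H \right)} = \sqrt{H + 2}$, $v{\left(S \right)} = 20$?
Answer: $\frac{1252}{222387} \approx 0.0056298$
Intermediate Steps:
$J{\left(H \right)} = \sqrt{2 + H}$
$\frac{v{\left(10 \right)}}{2530} + \frac{J{\left(34 \right)}}{-2001 - 636} = \frac{20}{2530} + \frac{\sqrt{2 + 34}}{-2001 - 636} = 20 \cdot \frac{1}{2530} + \frac{\sqrt{36}}{-2637} = \frac{2}{253} + 6 \left(- \frac{1}{2637}\right) = \frac{2}{253} - \frac{2}{879} = \frac{1252}{222387}$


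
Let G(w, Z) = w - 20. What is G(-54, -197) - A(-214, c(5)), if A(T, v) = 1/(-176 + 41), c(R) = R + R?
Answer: -9989/135 ≈ -73.993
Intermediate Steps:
c(R) = 2*R
G(w, Z) = -20 + w
A(T, v) = -1/135 (A(T, v) = 1/(-135) = -1/135)
G(-54, -197) - A(-214, c(5)) = (-20 - 54) - 1*(-1/135) = -74 + 1/135 = -9989/135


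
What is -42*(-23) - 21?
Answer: 945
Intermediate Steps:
-42*(-23) - 21 = 966 - 21 = 945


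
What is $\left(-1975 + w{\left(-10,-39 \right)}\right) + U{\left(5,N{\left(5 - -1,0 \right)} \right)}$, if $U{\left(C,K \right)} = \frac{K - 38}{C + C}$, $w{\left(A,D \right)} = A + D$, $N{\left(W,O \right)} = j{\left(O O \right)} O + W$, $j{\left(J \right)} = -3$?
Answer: $- \frac{10136}{5} \approx -2027.2$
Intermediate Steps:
$N{\left(W,O \right)} = W - 3 O$ ($N{\left(W,O \right)} = - 3 O + W = W - 3 O$)
$U{\left(C,K \right)} = \frac{-38 + K}{2 C}$
$\left(-1975 + w{\left(-10,-39 \right)}\right) + U{\left(5,N{\left(5 - -1,0 \right)} \right)} = \left(-1975 - 49\right) + \frac{-38 + \left(\left(5 - -1\right) - 0\right)}{2 \cdot 5} = \left(-1975 - 49\right) + \frac{1}{2} \cdot \frac{1}{5} \left(-38 + \left(\left(5 + 1\right) + 0\right)\right) = -2024 + \frac{1}{2} \cdot \frac{1}{5} \left(-38 + \left(6 + 0\right)\right) = -2024 + \frac{1}{2} \cdot \frac{1}{5} \left(-38 + 6\right) = -2024 + \frac{1}{2} \cdot \frac{1}{5} \left(-32\right) = -2024 - \frac{16}{5} = - \frac{10136}{5}$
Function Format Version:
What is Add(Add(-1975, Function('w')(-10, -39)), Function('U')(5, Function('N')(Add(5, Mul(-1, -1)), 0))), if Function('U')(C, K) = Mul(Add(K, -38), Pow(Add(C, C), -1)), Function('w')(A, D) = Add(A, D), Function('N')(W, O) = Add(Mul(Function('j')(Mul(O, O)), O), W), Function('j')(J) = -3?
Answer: Rational(-10136, 5) ≈ -2027.2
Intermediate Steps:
Function('N')(W, O) = Add(W, Mul(-3, O)) (Function('N')(W, O) = Add(Mul(-3, O), W) = Add(W, Mul(-3, O)))
Function('U')(C, K) = Mul(Rational(1, 2), Pow(C, -1), Add(-38, K)) (Function('U')(C, K) = Mul(Add(-38, K), Pow(Mul(2, C), -1)) = Mul(Add(-38, K), Mul(Rational(1, 2), Pow(C, -1))) = Mul(Rational(1, 2), Pow(C, -1), Add(-38, K)))
Add(Add(-1975, Function('w')(-10, -39)), Function('U')(5, Function('N')(Add(5, Mul(-1, -1)), 0))) = Add(Add(-1975, Add(-10, -39)), Mul(Rational(1, 2), Pow(5, -1), Add(-38, Add(Add(5, Mul(-1, -1)), Mul(-3, 0))))) = Add(Add(-1975, -49), Mul(Rational(1, 2), Rational(1, 5), Add(-38, Add(Add(5, 1), 0)))) = Add(-2024, Mul(Rational(1, 2), Rational(1, 5), Add(-38, Add(6, 0)))) = Add(-2024, Mul(Rational(1, 2), Rational(1, 5), Add(-38, 6))) = Add(-2024, Mul(Rational(1, 2), Rational(1, 5), -32)) = Add(-2024, Rational(-16, 5)) = Rational(-10136, 5)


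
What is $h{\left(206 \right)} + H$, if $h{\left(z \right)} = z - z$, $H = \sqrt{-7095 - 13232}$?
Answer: $i \sqrt{20327} \approx 142.57 i$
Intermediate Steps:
$H = i \sqrt{20327}$ ($H = \sqrt{-20327} = i \sqrt{20327} \approx 142.57 i$)
$h{\left(z \right)} = 0$
$h{\left(206 \right)} + H = 0 + i \sqrt{20327} = i \sqrt{20327}$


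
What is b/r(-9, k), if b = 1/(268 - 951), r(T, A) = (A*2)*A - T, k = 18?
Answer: -1/448731 ≈ -2.2285e-6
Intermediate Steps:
r(T, A) = -T + 2*A² (r(T, A) = (2*A)*A - T = 2*A² - T = -T + 2*A²)
b = -1/683 (b = 1/(-683) = -1/683 ≈ -0.0014641)
b/r(-9, k) = -1/(683*(-1*(-9) + 2*18²)) = -1/(683*(9 + 2*324)) = -1/(683*(9 + 648)) = -1/683/657 = -1/683*1/657 = -1/448731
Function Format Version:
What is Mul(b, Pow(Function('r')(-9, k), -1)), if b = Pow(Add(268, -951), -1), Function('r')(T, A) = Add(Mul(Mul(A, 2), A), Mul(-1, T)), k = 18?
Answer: Rational(-1, 448731) ≈ -2.2285e-6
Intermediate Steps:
Function('r')(T, A) = Add(Mul(-1, T), Mul(2, Pow(A, 2))) (Function('r')(T, A) = Add(Mul(Mul(2, A), A), Mul(-1, T)) = Add(Mul(2, Pow(A, 2)), Mul(-1, T)) = Add(Mul(-1, T), Mul(2, Pow(A, 2))))
b = Rational(-1, 683) (b = Pow(-683, -1) = Rational(-1, 683) ≈ -0.0014641)
Mul(b, Pow(Function('r')(-9, k), -1)) = Mul(Rational(-1, 683), Pow(Add(Mul(-1, -9), Mul(2, Pow(18, 2))), -1)) = Mul(Rational(-1, 683), Pow(Add(9, Mul(2, 324)), -1)) = Mul(Rational(-1, 683), Pow(Add(9, 648), -1)) = Mul(Rational(-1, 683), Pow(657, -1)) = Mul(Rational(-1, 683), Rational(1, 657)) = Rational(-1, 448731)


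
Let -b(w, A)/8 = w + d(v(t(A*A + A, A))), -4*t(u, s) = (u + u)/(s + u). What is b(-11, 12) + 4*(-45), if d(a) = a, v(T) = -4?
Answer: -60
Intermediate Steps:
t(u, s) = -u/(2*(s + u)) (t(u, s) = -(u + u)/(4*(s + u)) = -2*u/(4*(s + u)) = -u/(2*(s + u)))
b(w, A) = 32 - 8*w (b(w, A) = -8*(w - 4) = -8*(-4 + w) = 32 - 8*w)
b(-11, 12) + 4*(-45) = (32 - 8*(-11)) + 4*(-45) = (32 + 88) - 180 = 120 - 180 = -60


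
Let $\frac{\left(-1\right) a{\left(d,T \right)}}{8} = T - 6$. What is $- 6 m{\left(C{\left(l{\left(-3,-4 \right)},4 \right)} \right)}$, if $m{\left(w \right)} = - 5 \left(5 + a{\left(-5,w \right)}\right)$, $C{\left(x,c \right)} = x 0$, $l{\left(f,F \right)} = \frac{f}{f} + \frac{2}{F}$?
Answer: $1590$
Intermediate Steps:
$l{\left(f,F \right)} = 1 + \frac{2}{F}$
$a{\left(d,T \right)} = 48 - 8 T$ ($a{\left(d,T \right)} = - 8 \left(T - 6\right) = - 8 \left(-6 + T\right) = 48 - 8 T$)
$C{\left(x,c \right)} = 0$
$m{\left(w \right)} = -265 + 40 w$ ($m{\left(w \right)} = - 5 \left(5 - \left(-48 + 8 w\right)\right) = - 5 \left(53 - 8 w\right) = -265 + 40 w$)
$- 6 m{\left(C{\left(l{\left(-3,-4 \right)},4 \right)} \right)} = - 6 \left(-265 + 40 \cdot 0\right) = - 6 \left(-265 + 0\right) = \left(-6\right) \left(-265\right) = 1590$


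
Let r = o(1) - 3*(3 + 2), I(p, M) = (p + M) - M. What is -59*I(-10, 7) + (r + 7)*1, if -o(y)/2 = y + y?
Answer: 578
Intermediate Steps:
o(y) = -4*y (o(y) = -2*(y + y) = -4*y)
I(p, M) = p (I(p, M) = (M + p) - M = p)
r = -19 (r = -4*1 - 3*(3 + 2) = -4 - 3*5 = -4 - 15 = -19)
-59*I(-10, 7) + (r + 7)*1 = -59*(-10) + (-19 + 7)*1 = 590 - 12*1 = 590 - 12 = 578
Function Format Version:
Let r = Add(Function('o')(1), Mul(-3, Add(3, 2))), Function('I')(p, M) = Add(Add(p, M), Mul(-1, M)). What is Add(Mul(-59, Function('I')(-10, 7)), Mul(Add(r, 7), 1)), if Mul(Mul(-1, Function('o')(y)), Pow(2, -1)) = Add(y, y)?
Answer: 578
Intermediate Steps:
Function('o')(y) = Mul(-4, y) (Function('o')(y) = Mul(-2, Add(y, y)) = Mul(-2, Mul(2, y)) = Mul(-4, y))
Function('I')(p, M) = p (Function('I')(p, M) = Add(Add(M, p), Mul(-1, M)) = p)
r = -19 (r = Add(Mul(-4, 1), Mul(-3, Add(3, 2))) = Add(-4, Mul(-3, 5)) = Add(-4, -15) = -19)
Add(Mul(-59, Function('I')(-10, 7)), Mul(Add(r, 7), 1)) = Add(Mul(-59, -10), Mul(Add(-19, 7), 1)) = Add(590, Mul(-12, 1)) = Add(590, -12) = 578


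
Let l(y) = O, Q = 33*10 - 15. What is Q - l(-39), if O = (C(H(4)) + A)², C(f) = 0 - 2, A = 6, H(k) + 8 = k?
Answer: 299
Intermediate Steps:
H(k) = -8 + k
C(f) = -2
O = 16 (O = (-2 + 6)² = 4² = 16)
Q = 315 (Q = 330 - 15 = 315)
l(y) = 16
Q - l(-39) = 315 - 1*16 = 315 - 16 = 299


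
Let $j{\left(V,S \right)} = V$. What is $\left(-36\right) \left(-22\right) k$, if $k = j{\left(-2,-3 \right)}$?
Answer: $-1584$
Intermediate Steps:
$k = -2$
$\left(-36\right) \left(-22\right) k = \left(-36\right) \left(-22\right) \left(-2\right) = 792 \left(-2\right) = -1584$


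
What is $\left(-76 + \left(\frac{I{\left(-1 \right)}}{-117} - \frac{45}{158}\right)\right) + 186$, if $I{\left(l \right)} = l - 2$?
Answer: $\frac{676223}{6162} \approx 109.74$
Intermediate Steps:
$I{\left(l \right)} = -2 + l$
$\left(-76 + \left(\frac{I{\left(-1 \right)}}{-117} - \frac{45}{158}\right)\right) + 186 = \left(-76 - \left(\frac{45}{158} - \frac{-2 - 1}{-117}\right)\right) + 186 = \left(-76 - \frac{1597}{6162}\right) + 186 = - \frac{469909}{6162} + 186 = \frac{676223}{6162}$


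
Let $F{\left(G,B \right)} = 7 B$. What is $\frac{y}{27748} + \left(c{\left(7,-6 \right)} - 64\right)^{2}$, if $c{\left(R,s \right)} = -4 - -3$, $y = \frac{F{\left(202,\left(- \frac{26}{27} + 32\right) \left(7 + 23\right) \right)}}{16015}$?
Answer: $\frac{120697928744}{28567557} \approx 4225.0$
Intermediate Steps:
$y = \frac{11732}{28827}$ ($y = \frac{7 \left(- \frac{26}{27} + 32\right) \left(7 + 23\right)}{16015} = 7 \left(\left(-26\right) \frac{1}{27} + 32\right) 30 \cdot \frac{1}{16015} = 7 \left(- \frac{26}{27} + 32\right) 30 \cdot \frac{1}{16015} = 7 \cdot \frac{838}{27} \cdot 30 \cdot \frac{1}{16015} = 7 \cdot \frac{8380}{9} \cdot \frac{1}{16015} = \frac{58660}{9} \cdot \frac{1}{16015} = \frac{11732}{28827} \approx 0.40698$)
$c{\left(R,s \right)} = -1$ ($c{\left(R,s \right)} = -4 + 3 = -1$)
$\frac{y}{27748} + \left(c{\left(7,-6 \right)} - 64\right)^{2} = \frac{11732}{28827 \cdot 27748} + \left(-1 - 64\right)^{2} = \frac{11732}{28827} \cdot \frac{1}{27748} + \left(-65\right)^{2} = \frac{419}{28567557} + 4225 = \frac{120697928744}{28567557}$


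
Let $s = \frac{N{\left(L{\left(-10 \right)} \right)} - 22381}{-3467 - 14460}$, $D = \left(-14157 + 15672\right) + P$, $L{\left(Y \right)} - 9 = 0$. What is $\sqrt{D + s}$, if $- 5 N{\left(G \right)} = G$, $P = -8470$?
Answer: $\frac{i \sqrt{55869451668485}}{89635} \approx 83.389 i$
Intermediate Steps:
$L{\left(Y \right)} = 9$ ($L{\left(Y \right)} = 9 + 0 = 9$)
$N{\left(G \right)} = - \frac{G}{5}$
$D = -6955$ ($D = \left(-14157 + 15672\right) - 8470 = 1515 - 8470 = -6955$)
$s = \frac{111914}{89635}$ ($s = \frac{\left(- \frac{1}{5}\right) 9 - 22381}{-3467 - 14460} = \frac{- \frac{9}{5} - 22381}{-17927} = \left(- \frac{111914}{5}\right) \left(- \frac{1}{17927}\right) = \frac{111914}{89635} \approx 1.2486$)
$\sqrt{D + s} = \sqrt{-6955 + \frac{111914}{89635}} = \sqrt{- \frac{623299511}{89635}} = \frac{i \sqrt{55869451668485}}{89635}$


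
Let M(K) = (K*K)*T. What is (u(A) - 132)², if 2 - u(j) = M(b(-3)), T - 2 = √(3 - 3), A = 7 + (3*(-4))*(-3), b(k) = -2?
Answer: 19044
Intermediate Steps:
A = 43 (A = 7 - 12*(-3) = 7 + 36 = 43)
T = 2 (T = 2 + √(3 - 3) = 2 + √0 = 2 + 0 = 2)
M(K) = 2*K² (M(K) = (K*K)*2 = K²*2 = 2*K²)
u(j) = -6 (u(j) = 2 - 2*(-2)² = 2 - 2*4 = 2 - 1*8 = 2 - 8 = -6)
(u(A) - 132)² = (-6 - 132)² = (-138)² = 19044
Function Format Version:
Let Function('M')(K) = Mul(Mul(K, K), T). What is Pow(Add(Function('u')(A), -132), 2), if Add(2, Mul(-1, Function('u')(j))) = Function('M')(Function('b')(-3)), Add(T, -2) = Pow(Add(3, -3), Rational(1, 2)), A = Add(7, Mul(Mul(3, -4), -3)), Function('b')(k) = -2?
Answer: 19044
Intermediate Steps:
A = 43 (A = Add(7, Mul(-12, -3)) = Add(7, 36) = 43)
T = 2 (T = Add(2, Pow(Add(3, -3), Rational(1, 2))) = Add(2, Pow(0, Rational(1, 2))) = Add(2, 0) = 2)
Function('M')(K) = Mul(2, Pow(K, 2)) (Function('M')(K) = Mul(Mul(K, K), 2) = Mul(Pow(K, 2), 2) = Mul(2, Pow(K, 2)))
Function('u')(j) = -6 (Function('u')(j) = Add(2, Mul(-1, Mul(2, Pow(-2, 2)))) = Add(2, Mul(-1, Mul(2, 4))) = Add(2, Mul(-1, 8)) = Add(2, -8) = -6)
Pow(Add(Function('u')(A), -132), 2) = Pow(Add(-6, -132), 2) = Pow(-138, 2) = 19044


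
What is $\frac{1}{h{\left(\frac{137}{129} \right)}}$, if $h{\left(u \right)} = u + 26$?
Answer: $\frac{129}{3491} \approx 0.036952$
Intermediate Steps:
$h{\left(u \right)} = 26 + u$
$\frac{1}{h{\left(\frac{137}{129} \right)}} = \frac{1}{26 + \frac{137}{129}} = \frac{1}{\frac{3491}{129}} = \frac{129}{3491}$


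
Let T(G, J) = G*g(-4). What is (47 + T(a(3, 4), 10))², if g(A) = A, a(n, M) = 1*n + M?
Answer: 361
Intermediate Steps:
a(n, M) = M + n (a(n, M) = n + M = M + n)
T(G, J) = -4*G (T(G, J) = G*(-4) = -4*G)
(47 + T(a(3, 4), 10))² = (47 - 4*(4 + 3))² = (47 - 4*7)² = (47 - 28)² = 19² = 361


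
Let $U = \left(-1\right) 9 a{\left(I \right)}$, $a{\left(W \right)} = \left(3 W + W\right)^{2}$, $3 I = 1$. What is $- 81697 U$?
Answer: $1307152$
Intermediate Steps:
$I = \frac{1}{3}$ ($I = \frac{1}{3} \cdot 1 = \frac{1}{3} \approx 0.33333$)
$a{\left(W \right)} = 16 W^{2}$ ($a{\left(W \right)} = \left(4 W\right)^{2} = 16 W^{2}$)
$U = -16$ ($U = \left(-1\right) 9 \cdot \frac{16}{9} = - 9 \cdot 16 \cdot \frac{1}{9} = \left(-9\right) \frac{16}{9} = -16$)
$- 81697 U = \left(-81697\right) \left(-16\right) = 1307152$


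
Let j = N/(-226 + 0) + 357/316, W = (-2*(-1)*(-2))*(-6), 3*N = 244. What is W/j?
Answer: 2570976/82471 ≈ 31.174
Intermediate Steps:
N = 244/3 (N = (⅓)*244 = 244/3 ≈ 81.333)
W = 24 (W = (2*(-2))*(-6) = -4*(-6) = 24)
j = 82471/107124 (j = 244/(3*(-226 + 0)) + 357/316 = (244/3)/(-226) + 357*(1/316) = (244/3)*(-1/226) + 357/316 = -122/339 + 357/316 = 82471/107124 ≈ 0.76987)
W/j = 24/(82471/107124) = 24*(107124/82471) = 2570976/82471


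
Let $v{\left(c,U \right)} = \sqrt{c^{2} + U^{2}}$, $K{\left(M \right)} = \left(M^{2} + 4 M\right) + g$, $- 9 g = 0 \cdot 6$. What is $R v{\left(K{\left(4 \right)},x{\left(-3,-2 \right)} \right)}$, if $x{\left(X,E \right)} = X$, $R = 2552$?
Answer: $2552 \sqrt{1033} \approx 82022.0$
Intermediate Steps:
$g = 0$ ($g = - \frac{0 \cdot 6}{9} = \left(- \frac{1}{9}\right) 0 = 0$)
$K{\left(M \right)} = M^{2} + 4 M$ ($K{\left(M \right)} = \left(M^{2} + 4 M\right) + 0 = M^{2} + 4 M$)
$v{\left(c,U \right)} = \sqrt{U^{2} + c^{2}}$
$R v{\left(K{\left(4 \right)},x{\left(-3,-2 \right)} \right)} = 2552 \sqrt{\left(-3\right)^{2} + \left(4 \left(4 + 4\right)\right)^{2}} = 2552 \sqrt{9 + \left(4 \cdot 8\right)^{2}} = 2552 \sqrt{9 + 32^{2}} = 2552 \sqrt{9 + 1024} = 2552 \sqrt{1033}$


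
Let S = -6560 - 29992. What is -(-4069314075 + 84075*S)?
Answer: 7142423475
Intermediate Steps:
S = -36552
-(-4069314075 + 84075*S) = -84075/(1/(-48401 - 36552)) = -84075/(1/(-84953)) = -84075/(-1/84953) = -84075*(-84953) = 7142423475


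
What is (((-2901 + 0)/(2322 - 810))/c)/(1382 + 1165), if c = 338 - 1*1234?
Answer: 967/1150184448 ≈ 8.4074e-7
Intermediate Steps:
c = -896 (c = 338 - 1234 = -896)
(((-2901 + 0)/(2322 - 810))/c)/(1382 + 1165) = (((-2901 + 0)/(2322 - 810))/(-896))/(1382 + 1165) = (-2901/1512*(-1/896))/2547 = (-2901*1/1512*(-1/896))*(1/2547) = -967/504*(-1/896)*(1/2547) = (967/451584)*(1/2547) = 967/1150184448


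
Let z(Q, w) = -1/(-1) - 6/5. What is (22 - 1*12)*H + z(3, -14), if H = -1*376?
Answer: -18801/5 ≈ -3760.2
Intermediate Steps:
H = -376
z(Q, w) = -⅕ (z(Q, w) = -1*(-1) - 6*⅕ = 1 - 6/5 = -⅕)
(22 - 1*12)*H + z(3, -14) = (22 - 1*12)*(-376) - ⅕ = (22 - 12)*(-376) - ⅕ = 10*(-376) - ⅕ = -3760 - ⅕ = -18801/5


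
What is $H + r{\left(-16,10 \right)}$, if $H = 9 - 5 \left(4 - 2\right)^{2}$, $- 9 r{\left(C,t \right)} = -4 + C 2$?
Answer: $-7$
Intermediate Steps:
$r{\left(C,t \right)} = \frac{4}{9} - \frac{2 C}{9}$ ($r{\left(C,t \right)} = - \frac{-4 + C 2}{9} = - \frac{-4 + 2 C}{9} = \frac{4}{9} - \frac{2 C}{9}$)
$H = -11$ ($H = 9 - 5 \cdot 2^{2} = 9 - 20 = -11$)
$H + r{\left(-16,10 \right)} = -11 + \left(\frac{4}{9} - - \frac{32}{9}\right) = -11 + \left(\frac{4}{9} + \frac{32}{9}\right) = -11 + 4 = -7$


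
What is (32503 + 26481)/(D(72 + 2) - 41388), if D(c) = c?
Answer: -29492/20657 ≈ -1.4277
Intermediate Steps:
(32503 + 26481)/(D(72 + 2) - 41388) = (32503 + 26481)/((72 + 2) - 41388) = 58984/(74 - 41388) = 58984/(-41314) = 58984*(-1/41314) = -29492/20657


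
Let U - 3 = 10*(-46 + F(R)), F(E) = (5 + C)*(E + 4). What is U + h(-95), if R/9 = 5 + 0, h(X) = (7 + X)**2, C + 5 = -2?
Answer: 6307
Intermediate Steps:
C = -7 (C = -5 - 2 = -7)
R = 45 (R = 9*(5 + 0) = 9*5 = 45)
F(E) = -8 - 2*E (F(E) = (5 - 7)*(E + 4) = -2*(4 + E) = -8 - 2*E)
U = -1437 (U = 3 + 10*(-46 + (-8 - 2*45)) = 3 + 10*(-46 + (-8 - 90)) = 3 + 10*(-46 - 98) = 3 + 10*(-144) = 3 - 1440 = -1437)
U + h(-95) = -1437 + (7 - 95)**2 = -1437 + (-88)**2 = -1437 + 7744 = 6307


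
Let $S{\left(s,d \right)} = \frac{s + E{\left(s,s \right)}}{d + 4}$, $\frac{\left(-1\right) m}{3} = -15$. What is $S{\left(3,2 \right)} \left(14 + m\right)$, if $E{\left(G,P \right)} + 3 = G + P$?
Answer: $59$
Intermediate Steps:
$m = 45$ ($m = \left(-3\right) \left(-15\right) = 45$)
$E{\left(G,P \right)} = -3 + G + P$ ($E{\left(G,P \right)} = -3 + \left(G + P\right) = -3 + G + P$)
$S{\left(s,d \right)} = \frac{-3 + 3 s}{4 + d}$ ($S{\left(s,d \right)} = \frac{s + \left(-3 + s + s\right)}{d + 4} = \frac{s + \left(-3 + 2 s\right)}{4 + d} = \frac{-3 + 3 s}{4 + d}$)
$S{\left(3,2 \right)} \left(14 + m\right) = \frac{3 \left(-1 + 3\right)}{4 + 2} \left(14 + 45\right) = 3 \cdot \frac{1}{6} \cdot 2 \cdot 59 = 1 \cdot 59 = 59$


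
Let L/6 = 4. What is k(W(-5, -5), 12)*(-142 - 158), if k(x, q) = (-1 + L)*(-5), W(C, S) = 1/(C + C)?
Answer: 34500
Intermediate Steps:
W(C, S) = 1/(2*C)
L = 24 (L = 6*4 = 24)
k(x, q) = -115 (k(x, q) = (-1 + 24)*(-5) = 23*(-5) = -115)
k(W(-5, -5), 12)*(-142 - 158) = -115*(-142 - 158) = -115*(-300) = 34500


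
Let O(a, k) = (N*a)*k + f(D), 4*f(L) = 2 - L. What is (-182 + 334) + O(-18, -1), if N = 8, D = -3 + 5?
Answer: 296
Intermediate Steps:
D = 2
f(L) = ½ - L/4 (f(L) = (2 - L)/4 = ½ - L/4)
O(a, k) = 8*a*k (O(a, k) = (8*a)*k + (½ - ¼*2) = 8*a*k + (½ - ½) = 8*a*k + 0 = 8*a*k)
(-182 + 334) + O(-18, -1) = (-182 + 334) + 8*(-18)*(-1) = 152 + 144 = 296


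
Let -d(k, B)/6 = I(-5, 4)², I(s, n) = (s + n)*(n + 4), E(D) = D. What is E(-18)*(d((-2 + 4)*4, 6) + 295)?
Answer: 1602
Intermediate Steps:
I(s, n) = (4 + n)*(n + s) (I(s, n) = (n + s)*(4 + n) = (4 + n)*(n + s))
d(k, B) = -384 (d(k, B) = -6*(4² + 4*4 + 4*(-5) + 4*(-5))² = -6*(16 + 16 - 20 - 20)² = -6*(-8)² = -6*64 = -384)
E(-18)*(d((-2 + 4)*4, 6) + 295) = -18*(-384 + 295) = -18*(-89) = 1602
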